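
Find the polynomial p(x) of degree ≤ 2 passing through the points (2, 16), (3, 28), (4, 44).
2*x**2 + 2*x + 4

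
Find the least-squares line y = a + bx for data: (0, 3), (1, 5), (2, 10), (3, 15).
a = 21/10, b = 41/10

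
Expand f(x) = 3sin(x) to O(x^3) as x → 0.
3*x + O(x**3)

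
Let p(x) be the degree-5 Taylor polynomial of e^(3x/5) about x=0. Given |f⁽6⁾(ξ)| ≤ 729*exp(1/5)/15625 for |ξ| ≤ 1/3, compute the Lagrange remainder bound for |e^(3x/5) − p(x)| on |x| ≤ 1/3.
exp(1/5)/11250000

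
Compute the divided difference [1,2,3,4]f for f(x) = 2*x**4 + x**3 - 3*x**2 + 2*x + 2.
21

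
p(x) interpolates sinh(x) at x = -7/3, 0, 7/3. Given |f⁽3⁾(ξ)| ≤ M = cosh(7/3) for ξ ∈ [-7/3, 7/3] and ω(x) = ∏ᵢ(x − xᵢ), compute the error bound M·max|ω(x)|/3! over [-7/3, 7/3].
343*sqrt(3)*cosh(7/3)/729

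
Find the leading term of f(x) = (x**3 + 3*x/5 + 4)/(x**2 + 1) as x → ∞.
x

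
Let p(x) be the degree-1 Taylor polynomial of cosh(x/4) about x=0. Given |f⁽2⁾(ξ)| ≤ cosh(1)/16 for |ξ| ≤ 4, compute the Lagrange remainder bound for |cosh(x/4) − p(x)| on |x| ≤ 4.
cosh(1)/2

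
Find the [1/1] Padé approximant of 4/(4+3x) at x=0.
1/(3*x/4 + 1)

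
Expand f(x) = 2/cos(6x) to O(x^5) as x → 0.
2 + 36*x**2 + 540*x**4 + O(x**5)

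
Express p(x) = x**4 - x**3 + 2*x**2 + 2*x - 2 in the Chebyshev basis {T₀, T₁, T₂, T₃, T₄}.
(-5/8)T₀ + (5/4)T₁ + (3/2)T₂ + (-1/4)T₃ + (1/8)T₄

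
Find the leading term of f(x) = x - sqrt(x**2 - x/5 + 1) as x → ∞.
1/10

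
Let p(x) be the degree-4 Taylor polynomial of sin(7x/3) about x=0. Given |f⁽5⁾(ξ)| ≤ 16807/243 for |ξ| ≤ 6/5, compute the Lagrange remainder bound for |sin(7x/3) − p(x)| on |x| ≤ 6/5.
67228/46875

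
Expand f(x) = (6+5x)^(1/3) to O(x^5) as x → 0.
6**(1/3) + 5*6**(1/3)*x/18 - 25*6**(1/3)*x**2/324 + 625*6**(1/3)*x**3/17496 - 3125*6**(1/3)*x**4/157464 + O(x**5)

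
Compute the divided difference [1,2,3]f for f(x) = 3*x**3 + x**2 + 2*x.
19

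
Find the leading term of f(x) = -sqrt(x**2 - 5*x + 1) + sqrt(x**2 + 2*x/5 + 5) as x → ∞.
27/10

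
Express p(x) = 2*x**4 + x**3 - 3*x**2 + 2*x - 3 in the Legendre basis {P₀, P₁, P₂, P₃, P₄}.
(-18/5)P₀ + (13/5)P₁ + (-6/7)P₂ + (2/5)P₃ + (16/35)P₄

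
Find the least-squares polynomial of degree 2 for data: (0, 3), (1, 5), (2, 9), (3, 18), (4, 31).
114/35 + (-57/70)x + (27/14)x²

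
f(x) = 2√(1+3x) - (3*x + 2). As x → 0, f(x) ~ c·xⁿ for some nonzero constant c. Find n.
2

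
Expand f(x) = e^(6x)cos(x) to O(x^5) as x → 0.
1 + 6*x + 35*x**2/2 + 33*x**3 + 1081*x**4/24 + O(x**5)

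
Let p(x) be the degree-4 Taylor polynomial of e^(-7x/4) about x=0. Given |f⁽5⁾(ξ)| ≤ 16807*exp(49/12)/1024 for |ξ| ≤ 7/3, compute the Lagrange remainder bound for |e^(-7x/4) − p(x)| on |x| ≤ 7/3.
282475249*exp(49/12)/29859840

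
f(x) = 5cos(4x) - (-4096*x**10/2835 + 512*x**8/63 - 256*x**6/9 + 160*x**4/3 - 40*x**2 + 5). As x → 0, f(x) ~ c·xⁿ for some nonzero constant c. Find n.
12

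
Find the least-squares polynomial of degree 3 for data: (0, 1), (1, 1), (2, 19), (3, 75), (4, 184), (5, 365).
15/14 + (-341/84)x + (11/14)x² + (35/12)x³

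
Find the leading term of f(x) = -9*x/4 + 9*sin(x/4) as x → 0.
-3*x**3/128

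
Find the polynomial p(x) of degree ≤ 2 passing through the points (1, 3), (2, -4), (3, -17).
-3*x**2 + 2*x + 4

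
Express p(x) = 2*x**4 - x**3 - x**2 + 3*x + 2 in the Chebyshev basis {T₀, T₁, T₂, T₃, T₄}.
(9/4)T₀ + (9/4)T₁ + (1/2)T₂ + (-1/4)T₃ + (1/4)T₄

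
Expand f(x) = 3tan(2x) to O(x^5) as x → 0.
6*x + 8*x**3 + O(x**5)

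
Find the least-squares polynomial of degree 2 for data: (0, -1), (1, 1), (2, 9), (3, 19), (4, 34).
-6/5 + (4/5)x + (2)x²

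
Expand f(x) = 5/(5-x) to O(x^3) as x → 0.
1 + x/5 + x**2/25 + O(x**3)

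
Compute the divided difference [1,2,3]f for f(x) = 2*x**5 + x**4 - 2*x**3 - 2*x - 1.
193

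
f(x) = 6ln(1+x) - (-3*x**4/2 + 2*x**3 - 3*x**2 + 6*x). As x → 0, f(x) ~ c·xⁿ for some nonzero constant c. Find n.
5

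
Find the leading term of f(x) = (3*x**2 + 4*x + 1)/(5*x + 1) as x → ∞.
3*x/5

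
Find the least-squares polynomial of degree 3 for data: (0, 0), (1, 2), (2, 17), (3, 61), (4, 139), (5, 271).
-5/126 + (-691/756)x + (209/252)x² + (55/27)x³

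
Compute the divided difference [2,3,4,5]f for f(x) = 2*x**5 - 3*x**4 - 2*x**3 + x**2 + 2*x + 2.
206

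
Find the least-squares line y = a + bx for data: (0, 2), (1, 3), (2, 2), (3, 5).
a = 9/5, b = 4/5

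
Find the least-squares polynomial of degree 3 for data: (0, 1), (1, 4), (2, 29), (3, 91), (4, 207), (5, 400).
46/63 + (11/54)x + (52/63)x² + (163/54)x³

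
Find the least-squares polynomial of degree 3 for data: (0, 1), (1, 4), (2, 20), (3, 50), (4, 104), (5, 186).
5/6 + (85/252)x + (52/21)x² + (35/36)x³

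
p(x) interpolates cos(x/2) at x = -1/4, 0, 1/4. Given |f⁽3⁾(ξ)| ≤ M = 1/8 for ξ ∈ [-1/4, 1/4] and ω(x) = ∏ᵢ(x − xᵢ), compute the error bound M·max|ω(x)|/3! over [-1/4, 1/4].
sqrt(3)/13824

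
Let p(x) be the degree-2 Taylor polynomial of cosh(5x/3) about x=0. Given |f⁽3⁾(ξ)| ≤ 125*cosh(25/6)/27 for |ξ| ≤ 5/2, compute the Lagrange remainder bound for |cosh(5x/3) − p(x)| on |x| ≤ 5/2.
15625*cosh(25/6)/1296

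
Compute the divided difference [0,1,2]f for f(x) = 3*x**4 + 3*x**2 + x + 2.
24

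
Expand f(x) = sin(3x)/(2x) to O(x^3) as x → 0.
3/2 - 9*x**2/4 + O(x**3)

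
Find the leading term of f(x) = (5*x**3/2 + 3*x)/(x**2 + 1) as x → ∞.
5*x/2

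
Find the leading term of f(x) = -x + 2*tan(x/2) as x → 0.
x**3/12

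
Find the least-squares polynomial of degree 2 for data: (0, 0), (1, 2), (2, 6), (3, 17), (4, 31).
8/35 + (-81/70)x + (31/14)x²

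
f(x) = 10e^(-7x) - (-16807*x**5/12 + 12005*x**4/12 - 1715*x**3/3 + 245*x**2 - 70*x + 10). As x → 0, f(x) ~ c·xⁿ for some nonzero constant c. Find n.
6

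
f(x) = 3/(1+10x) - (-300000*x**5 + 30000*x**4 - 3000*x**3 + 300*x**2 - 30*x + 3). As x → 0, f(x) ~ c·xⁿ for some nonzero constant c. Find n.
6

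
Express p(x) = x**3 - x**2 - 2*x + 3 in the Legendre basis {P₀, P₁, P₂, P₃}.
(8/3)P₀ + (-7/5)P₁ + (-2/3)P₂ + (2/5)P₃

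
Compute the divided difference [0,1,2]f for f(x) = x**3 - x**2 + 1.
2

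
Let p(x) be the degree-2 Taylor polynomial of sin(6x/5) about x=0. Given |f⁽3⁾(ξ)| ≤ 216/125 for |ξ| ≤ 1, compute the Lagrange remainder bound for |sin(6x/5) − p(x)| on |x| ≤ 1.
36/125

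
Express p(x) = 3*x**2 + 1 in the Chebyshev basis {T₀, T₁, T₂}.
(5/2)T₀ + (3/2)T₂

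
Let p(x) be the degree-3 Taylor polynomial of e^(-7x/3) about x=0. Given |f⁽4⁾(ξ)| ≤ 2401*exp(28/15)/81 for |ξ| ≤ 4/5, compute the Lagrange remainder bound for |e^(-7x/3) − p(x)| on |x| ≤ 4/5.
76832*exp(28/15)/151875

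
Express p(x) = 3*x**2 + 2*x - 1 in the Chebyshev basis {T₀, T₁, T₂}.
(1/2)T₀ + (2)T₁ + (3/2)T₂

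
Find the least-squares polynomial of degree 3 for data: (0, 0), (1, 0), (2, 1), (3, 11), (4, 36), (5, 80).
1/7 + (2/7)x + (-13/7)x² + x³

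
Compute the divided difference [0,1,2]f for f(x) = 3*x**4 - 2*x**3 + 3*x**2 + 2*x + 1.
18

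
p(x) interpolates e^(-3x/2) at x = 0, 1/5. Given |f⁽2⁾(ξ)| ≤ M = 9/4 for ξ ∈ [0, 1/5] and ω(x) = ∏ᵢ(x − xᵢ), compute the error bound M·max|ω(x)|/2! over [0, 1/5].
9/800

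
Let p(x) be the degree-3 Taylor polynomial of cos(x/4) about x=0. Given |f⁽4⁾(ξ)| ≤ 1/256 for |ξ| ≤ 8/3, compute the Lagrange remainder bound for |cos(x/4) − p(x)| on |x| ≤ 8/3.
2/243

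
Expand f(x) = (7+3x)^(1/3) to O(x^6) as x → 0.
7**(1/3) + 7**(1/3)*x/7 - 7**(1/3)*x**2/49 + 5*7**(1/3)*x**3/1029 - 10*7**(1/3)*x**4/7203 + 22*7**(1/3)*x**5/50421 + O(x**6)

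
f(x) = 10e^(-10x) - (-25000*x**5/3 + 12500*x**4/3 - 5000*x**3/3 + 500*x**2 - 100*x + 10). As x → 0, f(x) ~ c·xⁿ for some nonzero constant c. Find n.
6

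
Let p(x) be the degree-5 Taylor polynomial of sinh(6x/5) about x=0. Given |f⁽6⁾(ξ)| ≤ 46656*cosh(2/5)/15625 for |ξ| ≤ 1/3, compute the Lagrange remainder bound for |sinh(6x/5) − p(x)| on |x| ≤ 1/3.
4*cosh(2/5)/703125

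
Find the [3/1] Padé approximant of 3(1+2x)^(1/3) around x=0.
(-8*x**3/27 + 4*x**2/3 + 6*x + 3)/(4*x/3 + 1)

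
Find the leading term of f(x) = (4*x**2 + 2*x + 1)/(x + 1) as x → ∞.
4*x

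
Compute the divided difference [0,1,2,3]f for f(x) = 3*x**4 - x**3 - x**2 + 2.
17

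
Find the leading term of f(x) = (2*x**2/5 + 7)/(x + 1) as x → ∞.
2*x/5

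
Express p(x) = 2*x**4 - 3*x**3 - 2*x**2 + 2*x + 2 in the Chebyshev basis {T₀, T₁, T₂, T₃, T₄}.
(7/4)T₀ + (-1/4)T₁ + (-3/4)T₃ + (1/4)T₄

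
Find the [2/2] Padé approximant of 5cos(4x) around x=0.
(5 - 100*x**2/3)/(4*x**2/3 + 1)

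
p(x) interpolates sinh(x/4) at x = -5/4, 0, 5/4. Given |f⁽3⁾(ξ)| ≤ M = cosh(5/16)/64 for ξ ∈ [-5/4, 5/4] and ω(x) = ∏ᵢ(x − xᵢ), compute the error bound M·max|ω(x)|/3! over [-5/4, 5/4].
125*sqrt(3)*cosh(5/16)/110592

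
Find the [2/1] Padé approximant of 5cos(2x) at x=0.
5 - 10*x**2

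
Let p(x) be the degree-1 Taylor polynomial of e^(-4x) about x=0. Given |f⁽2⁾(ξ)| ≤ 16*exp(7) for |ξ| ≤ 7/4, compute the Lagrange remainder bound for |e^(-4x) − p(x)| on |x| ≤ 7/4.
49*exp(7)/2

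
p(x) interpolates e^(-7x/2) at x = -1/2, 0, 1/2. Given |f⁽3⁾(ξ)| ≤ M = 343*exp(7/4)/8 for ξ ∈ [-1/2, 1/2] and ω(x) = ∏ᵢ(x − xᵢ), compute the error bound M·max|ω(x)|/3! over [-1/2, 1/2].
343*sqrt(3)*exp(7/4)/1728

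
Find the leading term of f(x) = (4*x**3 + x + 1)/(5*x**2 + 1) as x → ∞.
4*x/5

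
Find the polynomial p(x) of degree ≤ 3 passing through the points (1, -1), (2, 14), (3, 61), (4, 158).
3*x**3 - 2*x**2 - 2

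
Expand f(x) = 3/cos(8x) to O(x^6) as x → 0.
3 + 96*x**2 + 2560*x**4 + O(x**6)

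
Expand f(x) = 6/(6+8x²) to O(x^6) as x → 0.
1 - 4*x**2/3 + 16*x**4/9 + O(x**6)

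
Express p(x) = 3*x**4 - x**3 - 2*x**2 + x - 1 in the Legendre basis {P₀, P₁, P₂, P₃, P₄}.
(-16/15)P₀ + (2/5)P₁ + (8/21)P₂ + (-2/5)P₃ + (24/35)P₄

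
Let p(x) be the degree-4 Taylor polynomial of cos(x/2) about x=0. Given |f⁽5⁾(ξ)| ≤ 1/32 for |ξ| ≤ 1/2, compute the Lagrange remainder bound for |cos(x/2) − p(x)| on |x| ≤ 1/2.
1/122880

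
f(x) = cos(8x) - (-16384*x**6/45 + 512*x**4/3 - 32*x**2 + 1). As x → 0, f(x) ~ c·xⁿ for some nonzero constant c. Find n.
8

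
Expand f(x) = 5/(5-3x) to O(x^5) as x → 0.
1 + 3*x/5 + 9*x**2/25 + 27*x**3/125 + 81*x**4/625 + O(x**5)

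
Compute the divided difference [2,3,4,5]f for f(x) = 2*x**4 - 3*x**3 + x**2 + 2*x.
25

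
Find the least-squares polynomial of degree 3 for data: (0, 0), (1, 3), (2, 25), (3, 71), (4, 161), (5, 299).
-11/126 + (-739/756)x + (337/126)x² + (205/108)x³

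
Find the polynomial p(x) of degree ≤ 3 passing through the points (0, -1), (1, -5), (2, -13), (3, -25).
-2*x**2 - 2*x - 1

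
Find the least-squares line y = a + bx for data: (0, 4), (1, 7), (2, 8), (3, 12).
a = 4, b = 5/2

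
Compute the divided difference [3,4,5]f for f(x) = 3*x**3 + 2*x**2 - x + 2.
38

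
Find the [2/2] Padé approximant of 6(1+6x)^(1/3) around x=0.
(56*x**2 + 42*x + 6)/(10*x**2/3 + 5*x + 1)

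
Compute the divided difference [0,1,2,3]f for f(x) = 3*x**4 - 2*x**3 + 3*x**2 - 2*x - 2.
16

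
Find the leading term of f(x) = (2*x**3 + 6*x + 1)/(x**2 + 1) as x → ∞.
2*x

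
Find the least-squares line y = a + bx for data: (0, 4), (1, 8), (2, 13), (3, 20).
a = 33/10, b = 53/10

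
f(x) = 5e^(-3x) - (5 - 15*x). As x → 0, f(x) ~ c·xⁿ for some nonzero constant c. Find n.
2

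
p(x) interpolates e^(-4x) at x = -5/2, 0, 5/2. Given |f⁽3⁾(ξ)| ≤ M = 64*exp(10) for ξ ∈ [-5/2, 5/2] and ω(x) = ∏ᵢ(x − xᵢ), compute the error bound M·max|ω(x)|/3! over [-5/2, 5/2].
1000*sqrt(3)*exp(10)/27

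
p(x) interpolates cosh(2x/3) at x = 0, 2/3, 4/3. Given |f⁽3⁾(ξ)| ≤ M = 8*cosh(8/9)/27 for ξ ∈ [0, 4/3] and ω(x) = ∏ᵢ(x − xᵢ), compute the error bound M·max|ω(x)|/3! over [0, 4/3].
64*sqrt(3)*cosh(8/9)/19683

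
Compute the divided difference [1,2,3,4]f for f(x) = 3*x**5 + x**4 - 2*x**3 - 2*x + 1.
203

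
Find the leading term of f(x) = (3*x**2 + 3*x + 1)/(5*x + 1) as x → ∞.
3*x/5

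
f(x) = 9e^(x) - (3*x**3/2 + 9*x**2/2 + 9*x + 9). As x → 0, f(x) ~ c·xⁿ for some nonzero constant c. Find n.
4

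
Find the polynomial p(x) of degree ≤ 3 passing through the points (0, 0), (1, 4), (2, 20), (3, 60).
2*x**3 + 2*x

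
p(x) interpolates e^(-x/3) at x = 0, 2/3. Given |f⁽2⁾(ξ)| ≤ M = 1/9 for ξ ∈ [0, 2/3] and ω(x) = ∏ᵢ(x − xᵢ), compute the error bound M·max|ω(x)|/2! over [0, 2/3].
1/162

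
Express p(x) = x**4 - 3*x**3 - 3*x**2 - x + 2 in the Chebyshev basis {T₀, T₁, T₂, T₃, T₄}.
(7/8)T₀ + (-13/4)T₁ - T₂ + (-3/4)T₃ + (1/8)T₄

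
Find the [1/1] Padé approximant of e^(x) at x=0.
(x/2 + 1)/(1 - x/2)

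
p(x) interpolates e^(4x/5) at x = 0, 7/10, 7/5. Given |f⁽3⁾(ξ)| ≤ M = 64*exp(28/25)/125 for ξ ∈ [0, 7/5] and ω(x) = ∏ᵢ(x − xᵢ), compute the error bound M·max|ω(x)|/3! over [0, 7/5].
2744*sqrt(3)*exp(28/25)/421875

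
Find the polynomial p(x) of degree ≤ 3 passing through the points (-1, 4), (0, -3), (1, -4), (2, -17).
-3*x**3 + 3*x**2 - x - 3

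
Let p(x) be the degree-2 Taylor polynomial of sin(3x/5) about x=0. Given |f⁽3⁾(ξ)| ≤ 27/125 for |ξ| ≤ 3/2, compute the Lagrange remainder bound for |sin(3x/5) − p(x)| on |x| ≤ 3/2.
243/2000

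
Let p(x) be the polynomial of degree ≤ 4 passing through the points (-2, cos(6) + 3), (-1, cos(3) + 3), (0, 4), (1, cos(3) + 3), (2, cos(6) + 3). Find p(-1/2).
5*cos(3)/16 - cos(6)/64 + 237/64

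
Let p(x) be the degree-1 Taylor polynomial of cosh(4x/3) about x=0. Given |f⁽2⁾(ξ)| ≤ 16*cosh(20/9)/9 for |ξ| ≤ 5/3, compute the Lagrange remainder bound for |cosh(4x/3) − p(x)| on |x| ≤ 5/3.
200*cosh(20/9)/81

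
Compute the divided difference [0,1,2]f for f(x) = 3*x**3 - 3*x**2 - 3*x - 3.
6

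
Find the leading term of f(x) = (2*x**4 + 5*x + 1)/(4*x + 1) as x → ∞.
x**3/2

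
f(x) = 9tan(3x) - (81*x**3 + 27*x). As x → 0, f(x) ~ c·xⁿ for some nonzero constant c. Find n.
5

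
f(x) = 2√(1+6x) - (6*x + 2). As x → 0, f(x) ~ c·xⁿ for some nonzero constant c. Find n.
2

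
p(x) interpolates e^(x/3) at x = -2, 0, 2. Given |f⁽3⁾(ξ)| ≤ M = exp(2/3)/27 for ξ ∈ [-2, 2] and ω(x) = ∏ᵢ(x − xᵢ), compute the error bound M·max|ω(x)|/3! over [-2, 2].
8*sqrt(3)*exp(2/3)/729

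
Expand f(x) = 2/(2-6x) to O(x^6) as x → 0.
1 + 3*x + 9*x**2 + 27*x**3 + 81*x**4 + 243*x**5 + O(x**6)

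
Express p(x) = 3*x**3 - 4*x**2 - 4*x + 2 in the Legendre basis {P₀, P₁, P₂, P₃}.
(2/3)P₀ + (-11/5)P₁ + (-8/3)P₂ + (6/5)P₃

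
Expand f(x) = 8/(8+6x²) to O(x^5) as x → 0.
1 - 3*x**2/4 + 9*x**4/16 + O(x**5)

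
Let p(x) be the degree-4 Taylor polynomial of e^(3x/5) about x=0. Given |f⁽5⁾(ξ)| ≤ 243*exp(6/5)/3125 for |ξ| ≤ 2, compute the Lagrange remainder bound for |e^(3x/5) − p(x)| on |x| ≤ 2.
324*exp(6/5)/15625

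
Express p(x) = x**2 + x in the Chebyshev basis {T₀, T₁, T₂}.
(1/2)T₀ + T₁ + (1/2)T₂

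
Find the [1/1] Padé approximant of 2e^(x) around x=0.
(x + 2)/(1 - x/2)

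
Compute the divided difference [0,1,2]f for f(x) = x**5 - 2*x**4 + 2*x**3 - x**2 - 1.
6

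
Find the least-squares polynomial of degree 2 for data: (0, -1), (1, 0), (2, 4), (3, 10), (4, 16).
-9/7 + (34/35)x + (6/7)x²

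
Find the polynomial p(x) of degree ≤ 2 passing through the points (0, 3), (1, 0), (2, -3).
3 - 3*x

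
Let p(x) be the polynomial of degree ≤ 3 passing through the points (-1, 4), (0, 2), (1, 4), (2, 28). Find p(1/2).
11/8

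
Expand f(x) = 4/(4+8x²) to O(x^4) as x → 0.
1 - 2*x**2 + O(x**4)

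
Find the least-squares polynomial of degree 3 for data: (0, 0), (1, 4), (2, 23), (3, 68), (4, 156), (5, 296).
1/63 + (223/189)x + (43/63)x² + (59/27)x³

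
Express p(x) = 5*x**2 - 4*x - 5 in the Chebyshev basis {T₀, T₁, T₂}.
(-5/2)T₀ + (-4)T₁ + (5/2)T₂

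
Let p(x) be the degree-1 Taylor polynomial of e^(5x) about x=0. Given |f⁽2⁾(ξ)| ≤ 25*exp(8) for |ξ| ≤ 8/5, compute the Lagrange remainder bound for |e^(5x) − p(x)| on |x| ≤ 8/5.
32*exp(8)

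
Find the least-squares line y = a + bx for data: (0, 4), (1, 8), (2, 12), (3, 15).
a = 21/5, b = 37/10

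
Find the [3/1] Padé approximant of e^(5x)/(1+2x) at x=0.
(-875*x**3/1128 + 475*x**2/188 + 315*x/188 + 1)/(1 - 249*x/188)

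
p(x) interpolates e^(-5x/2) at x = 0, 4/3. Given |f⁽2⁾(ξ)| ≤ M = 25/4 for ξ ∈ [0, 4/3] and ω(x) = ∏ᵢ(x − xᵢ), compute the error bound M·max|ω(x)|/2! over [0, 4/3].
25/18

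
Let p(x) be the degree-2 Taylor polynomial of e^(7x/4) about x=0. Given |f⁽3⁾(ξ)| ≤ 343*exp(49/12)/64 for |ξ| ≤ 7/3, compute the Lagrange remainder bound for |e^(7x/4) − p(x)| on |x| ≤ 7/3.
117649*exp(49/12)/10368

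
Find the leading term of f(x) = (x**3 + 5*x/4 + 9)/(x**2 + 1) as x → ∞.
x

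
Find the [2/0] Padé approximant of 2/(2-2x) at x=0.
x**2 + x + 1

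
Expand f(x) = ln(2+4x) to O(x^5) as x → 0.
log(2) + 2*x - 2*x**2 + 8*x**3/3 - 4*x**4 + O(x**5)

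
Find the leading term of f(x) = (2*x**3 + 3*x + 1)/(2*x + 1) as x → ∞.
x**2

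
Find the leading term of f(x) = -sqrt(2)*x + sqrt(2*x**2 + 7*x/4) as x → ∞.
7*sqrt(2)/16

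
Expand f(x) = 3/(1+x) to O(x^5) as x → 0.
3 - 3*x + 3*x**2 - 3*x**3 + 3*x**4 + O(x**5)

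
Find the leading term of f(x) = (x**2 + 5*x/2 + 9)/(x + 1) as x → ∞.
x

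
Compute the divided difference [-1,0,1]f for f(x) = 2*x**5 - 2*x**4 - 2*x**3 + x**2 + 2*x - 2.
-1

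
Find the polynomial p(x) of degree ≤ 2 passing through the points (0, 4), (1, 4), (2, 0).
-2*x**2 + 2*x + 4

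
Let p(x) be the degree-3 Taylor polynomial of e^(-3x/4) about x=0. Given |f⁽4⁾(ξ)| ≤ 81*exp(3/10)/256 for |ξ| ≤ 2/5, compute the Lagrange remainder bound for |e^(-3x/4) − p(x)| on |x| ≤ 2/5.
27*exp(3/10)/80000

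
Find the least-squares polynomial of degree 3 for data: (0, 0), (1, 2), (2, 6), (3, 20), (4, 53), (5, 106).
3/14 + (137/84)x + (-3/2)x² + (13/12)x³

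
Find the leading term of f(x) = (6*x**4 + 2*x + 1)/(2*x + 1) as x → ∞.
3*x**3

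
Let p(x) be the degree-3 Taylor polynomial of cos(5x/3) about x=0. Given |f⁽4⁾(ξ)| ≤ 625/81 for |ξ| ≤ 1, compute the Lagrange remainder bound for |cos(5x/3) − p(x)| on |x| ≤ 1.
625/1944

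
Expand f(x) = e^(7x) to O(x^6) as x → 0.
1 + 7*x + 49*x**2/2 + 343*x**3/6 + 2401*x**4/24 + 16807*x**5/120 + O(x**6)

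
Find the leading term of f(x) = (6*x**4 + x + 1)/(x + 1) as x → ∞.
6*x**3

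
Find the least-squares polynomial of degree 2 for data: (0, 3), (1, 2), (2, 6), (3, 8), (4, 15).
14/5 - x + x²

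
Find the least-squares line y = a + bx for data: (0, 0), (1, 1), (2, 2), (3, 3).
a = 0, b = 1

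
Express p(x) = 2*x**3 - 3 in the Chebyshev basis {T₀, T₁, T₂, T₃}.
(-3)T₀ + (3/2)T₁ + (1/2)T₃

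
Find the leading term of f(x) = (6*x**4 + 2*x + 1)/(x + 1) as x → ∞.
6*x**3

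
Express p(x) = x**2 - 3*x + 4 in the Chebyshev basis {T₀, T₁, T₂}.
(9/2)T₀ + (-3)T₁ + (1/2)T₂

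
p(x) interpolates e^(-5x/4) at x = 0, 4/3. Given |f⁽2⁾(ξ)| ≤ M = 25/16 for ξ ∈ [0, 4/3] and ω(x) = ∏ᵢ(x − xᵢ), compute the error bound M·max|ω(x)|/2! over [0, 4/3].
25/72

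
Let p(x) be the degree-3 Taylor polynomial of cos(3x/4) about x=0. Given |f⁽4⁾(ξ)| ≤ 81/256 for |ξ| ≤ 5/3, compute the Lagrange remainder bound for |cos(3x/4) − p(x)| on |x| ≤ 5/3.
625/6144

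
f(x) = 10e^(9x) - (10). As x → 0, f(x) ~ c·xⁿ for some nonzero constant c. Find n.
1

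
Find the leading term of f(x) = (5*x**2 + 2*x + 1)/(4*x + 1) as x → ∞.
5*x/4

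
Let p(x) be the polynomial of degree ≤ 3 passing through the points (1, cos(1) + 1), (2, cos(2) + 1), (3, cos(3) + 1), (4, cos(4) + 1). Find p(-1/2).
135*cos(3)/16 + 1 - 35*cos(4)/16 + 105*cos(1)/16 - 189*cos(2)/16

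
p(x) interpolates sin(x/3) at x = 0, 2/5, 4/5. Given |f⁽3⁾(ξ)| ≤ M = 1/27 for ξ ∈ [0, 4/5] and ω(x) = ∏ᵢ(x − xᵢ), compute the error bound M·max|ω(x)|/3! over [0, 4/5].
8*sqrt(3)/91125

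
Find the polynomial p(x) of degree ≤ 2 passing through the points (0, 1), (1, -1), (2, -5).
-x**2 - x + 1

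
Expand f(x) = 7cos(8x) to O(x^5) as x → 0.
7 - 224*x**2 + 3584*x**4/3 + O(x**5)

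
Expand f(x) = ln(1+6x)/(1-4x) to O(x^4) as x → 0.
6*x + 6*x**2 + 96*x**3 + O(x**4)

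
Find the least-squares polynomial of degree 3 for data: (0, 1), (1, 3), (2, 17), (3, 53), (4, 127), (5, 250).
58/63 + (253/189)x + (-275/252)x² + (233/108)x³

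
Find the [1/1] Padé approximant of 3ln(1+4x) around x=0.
12*x/(2*x + 1)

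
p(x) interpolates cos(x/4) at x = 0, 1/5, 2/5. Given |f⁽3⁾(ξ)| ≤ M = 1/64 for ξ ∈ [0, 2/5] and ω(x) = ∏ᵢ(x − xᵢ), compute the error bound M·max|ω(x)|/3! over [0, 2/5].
sqrt(3)/216000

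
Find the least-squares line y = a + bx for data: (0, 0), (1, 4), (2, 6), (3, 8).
a = 3/5, b = 13/5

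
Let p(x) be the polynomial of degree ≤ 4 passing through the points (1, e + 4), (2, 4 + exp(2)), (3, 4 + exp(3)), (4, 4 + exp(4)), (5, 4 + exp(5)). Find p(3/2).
-35*exp(3)/64 - 5*exp(5)/128 + 35*e/128 + 4 + 35*exp(2)/32 + 7*exp(4)/32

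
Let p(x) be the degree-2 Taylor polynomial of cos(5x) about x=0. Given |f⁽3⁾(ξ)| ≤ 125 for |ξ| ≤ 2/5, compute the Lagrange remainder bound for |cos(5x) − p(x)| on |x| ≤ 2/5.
4/3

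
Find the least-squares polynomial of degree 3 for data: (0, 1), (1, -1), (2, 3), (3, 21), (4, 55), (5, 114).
64/63 + (-695/189)x + (145/252)x² + (101/108)x³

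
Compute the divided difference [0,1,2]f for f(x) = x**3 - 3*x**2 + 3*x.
0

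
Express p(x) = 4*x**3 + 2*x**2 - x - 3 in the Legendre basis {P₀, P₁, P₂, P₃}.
(-7/3)P₀ + (7/5)P₁ + (4/3)P₂ + (8/5)P₃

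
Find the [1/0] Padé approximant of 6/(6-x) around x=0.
x/6 + 1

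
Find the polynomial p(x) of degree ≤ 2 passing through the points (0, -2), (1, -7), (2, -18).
-3*x**2 - 2*x - 2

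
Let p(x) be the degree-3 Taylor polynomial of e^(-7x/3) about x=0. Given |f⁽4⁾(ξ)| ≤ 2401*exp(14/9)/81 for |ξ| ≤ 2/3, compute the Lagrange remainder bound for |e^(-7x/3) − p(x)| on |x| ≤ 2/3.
4802*exp(14/9)/19683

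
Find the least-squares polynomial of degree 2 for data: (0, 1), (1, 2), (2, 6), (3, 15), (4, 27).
37/35 + (-17/14)x + (27/14)x²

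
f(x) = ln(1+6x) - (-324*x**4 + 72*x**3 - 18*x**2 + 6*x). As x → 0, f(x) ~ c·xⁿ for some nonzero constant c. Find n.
5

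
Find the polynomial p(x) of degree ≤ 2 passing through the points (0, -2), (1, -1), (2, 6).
3*x**2 - 2*x - 2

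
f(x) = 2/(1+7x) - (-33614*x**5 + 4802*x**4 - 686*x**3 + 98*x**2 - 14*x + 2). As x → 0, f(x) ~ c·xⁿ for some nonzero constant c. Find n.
6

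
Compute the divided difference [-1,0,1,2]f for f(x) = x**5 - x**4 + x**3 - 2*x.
4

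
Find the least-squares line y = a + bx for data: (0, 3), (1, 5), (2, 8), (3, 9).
a = 31/10, b = 21/10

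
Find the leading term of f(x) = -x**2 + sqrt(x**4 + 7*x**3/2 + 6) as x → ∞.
7*x/4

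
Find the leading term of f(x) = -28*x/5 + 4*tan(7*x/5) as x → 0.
1372*x**3/375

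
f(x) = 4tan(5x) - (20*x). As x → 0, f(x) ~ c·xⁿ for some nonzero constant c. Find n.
3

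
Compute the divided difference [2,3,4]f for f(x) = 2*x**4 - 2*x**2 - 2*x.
108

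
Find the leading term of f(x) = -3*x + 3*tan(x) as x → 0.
x**3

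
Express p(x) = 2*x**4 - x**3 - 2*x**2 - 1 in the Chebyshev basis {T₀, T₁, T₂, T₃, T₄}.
(-5/4)T₀ + (-3/4)T₁ + (-1/4)T₃ + (1/4)T₄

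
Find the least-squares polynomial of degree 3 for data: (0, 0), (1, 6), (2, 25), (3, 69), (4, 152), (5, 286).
-1/63 + (767/189)x + (-1/9)x² + (58/27)x³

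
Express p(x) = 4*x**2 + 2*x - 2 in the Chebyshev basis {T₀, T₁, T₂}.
(2)T₁ + (2)T₂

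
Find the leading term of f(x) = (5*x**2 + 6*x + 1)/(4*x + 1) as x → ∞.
5*x/4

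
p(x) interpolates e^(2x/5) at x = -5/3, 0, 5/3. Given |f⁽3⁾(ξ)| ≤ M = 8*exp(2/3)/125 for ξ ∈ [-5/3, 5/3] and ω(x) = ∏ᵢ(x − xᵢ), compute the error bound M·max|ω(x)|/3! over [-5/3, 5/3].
8*sqrt(3)*exp(2/3)/729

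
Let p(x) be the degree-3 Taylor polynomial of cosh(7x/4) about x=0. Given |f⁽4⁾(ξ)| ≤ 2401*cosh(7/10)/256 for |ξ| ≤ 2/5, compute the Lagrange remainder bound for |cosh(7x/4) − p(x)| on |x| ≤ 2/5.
2401*cosh(7/10)/240000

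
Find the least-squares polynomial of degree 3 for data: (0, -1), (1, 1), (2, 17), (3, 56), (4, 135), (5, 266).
-73/63 + (463/378)x + (-181/252)x² + (241/108)x³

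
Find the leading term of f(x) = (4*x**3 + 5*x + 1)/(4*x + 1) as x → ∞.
x**2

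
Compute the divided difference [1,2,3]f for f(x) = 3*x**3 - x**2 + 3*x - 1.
17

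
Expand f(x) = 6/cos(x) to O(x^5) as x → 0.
6 + 3*x**2 + 5*x**4/4 + O(x**5)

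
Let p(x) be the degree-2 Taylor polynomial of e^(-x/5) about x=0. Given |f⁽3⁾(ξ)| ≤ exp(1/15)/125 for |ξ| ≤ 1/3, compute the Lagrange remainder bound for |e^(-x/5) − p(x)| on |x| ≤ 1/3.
exp(1/15)/20250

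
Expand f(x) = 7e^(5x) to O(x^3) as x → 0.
7 + 35*x + 175*x**2/2 + O(x**3)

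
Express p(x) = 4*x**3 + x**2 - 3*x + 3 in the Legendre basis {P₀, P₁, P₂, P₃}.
(10/3)P₀ + (-3/5)P₁ + (2/3)P₂ + (8/5)P₃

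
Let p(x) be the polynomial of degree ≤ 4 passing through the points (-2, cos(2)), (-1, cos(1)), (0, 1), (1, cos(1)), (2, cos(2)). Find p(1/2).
-cos(2)/64 + 5*cos(1)/16 + 45/64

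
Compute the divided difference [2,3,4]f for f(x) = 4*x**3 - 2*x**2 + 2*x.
34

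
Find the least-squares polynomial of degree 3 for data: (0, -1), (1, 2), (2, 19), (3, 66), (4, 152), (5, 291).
-37/42 + (-323/252)x + (139/84)x² + (37/18)x³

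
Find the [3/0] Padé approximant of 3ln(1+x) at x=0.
x*(2*x**2 - 3*x + 6)/2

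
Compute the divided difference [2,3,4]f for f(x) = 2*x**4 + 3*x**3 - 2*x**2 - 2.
135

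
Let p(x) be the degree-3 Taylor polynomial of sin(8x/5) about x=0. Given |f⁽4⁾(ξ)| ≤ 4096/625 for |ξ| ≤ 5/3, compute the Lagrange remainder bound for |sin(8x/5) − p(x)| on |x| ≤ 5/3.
512/243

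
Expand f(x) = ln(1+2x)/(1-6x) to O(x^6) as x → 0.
2*x + 10*x**2 + 188*x**3/3 + 372*x**4 + 11192*x**5/5 + O(x**6)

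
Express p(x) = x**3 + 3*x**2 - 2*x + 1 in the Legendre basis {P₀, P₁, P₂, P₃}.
(2)P₀ + (-7/5)P₁ + (2)P₂ + (2/5)P₃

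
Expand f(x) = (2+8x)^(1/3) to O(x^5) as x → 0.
2**(1/3) + 4*2**(1/3)*x/3 - 16*2**(1/3)*x**2/9 + 320*2**(1/3)*x**3/81 - 2560*2**(1/3)*x**4/243 + O(x**5)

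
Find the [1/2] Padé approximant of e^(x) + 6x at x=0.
(2017*x/291 + 1)/(-11*x**2/582 - 20*x/291 + 1)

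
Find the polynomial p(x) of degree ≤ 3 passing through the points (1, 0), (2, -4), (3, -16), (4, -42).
-x**3 + 2*x**2 - 3*x + 2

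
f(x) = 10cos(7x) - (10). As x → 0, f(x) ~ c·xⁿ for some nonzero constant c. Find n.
2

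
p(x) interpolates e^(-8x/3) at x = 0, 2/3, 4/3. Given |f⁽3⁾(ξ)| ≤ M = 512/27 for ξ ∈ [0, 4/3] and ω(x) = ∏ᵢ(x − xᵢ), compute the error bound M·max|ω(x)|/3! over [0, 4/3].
4096*sqrt(3)/19683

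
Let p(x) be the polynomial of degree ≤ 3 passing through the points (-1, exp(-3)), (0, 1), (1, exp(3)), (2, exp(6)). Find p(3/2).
(1 + 5*(-1 + 3*exp(3) + exp(6))*exp(3))*exp(-3)/16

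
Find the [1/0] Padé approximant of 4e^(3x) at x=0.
12*x + 4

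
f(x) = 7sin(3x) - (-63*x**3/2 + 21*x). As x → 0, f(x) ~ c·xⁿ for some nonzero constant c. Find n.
5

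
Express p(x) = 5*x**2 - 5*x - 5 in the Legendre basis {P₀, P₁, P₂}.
(-10/3)P₀ + (-5)P₁ + (10/3)P₂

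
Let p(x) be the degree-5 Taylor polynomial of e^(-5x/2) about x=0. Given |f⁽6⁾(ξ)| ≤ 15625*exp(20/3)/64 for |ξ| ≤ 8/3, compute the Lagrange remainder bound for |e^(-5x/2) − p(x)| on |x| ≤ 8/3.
800000*exp(20/3)/6561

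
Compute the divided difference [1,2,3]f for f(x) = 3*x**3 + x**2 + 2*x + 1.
19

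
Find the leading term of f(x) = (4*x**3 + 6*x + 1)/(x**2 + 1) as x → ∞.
4*x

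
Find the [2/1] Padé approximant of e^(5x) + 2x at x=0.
(5*x**2/6 + 16*x/3 + 1)/(1 - 5*x/3)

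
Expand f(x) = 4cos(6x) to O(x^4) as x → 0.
4 - 72*x**2 + O(x**4)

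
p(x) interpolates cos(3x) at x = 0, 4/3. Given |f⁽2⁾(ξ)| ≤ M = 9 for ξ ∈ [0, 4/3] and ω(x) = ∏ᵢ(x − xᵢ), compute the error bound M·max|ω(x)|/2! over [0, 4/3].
2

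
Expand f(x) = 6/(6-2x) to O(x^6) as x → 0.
1 + x/3 + x**2/9 + x**3/27 + x**4/81 + x**5/243 + O(x**6)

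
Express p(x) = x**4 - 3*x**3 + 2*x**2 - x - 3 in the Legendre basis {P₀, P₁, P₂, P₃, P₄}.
(-32/15)P₀ + (-14/5)P₁ + (40/21)P₂ + (-6/5)P₃ + (8/35)P₄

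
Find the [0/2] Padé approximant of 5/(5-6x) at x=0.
1/(1 - 6*x/5)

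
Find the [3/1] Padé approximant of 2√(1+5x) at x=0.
(-125*x**3/32 + 75*x**2/8 + 45*x/4 + 2)/(25*x/8 + 1)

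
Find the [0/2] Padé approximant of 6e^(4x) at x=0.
6/(8*x**2 - 4*x + 1)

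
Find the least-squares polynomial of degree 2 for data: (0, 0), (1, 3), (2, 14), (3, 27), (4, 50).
(2/5)x + (3)x²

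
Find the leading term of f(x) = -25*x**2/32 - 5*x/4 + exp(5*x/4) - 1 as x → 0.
125*x**3/384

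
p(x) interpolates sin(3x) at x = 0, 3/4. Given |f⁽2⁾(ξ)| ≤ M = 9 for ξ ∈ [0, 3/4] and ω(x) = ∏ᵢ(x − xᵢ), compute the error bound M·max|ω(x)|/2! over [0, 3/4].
81/128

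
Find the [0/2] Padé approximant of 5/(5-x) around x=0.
1/(1 - x/5)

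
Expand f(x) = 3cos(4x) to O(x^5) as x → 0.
3 - 24*x**2 + 32*x**4 + O(x**5)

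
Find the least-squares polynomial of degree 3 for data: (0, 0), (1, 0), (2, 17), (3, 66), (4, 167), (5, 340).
-25/126 + (-341/756)x + (-229/126)x² + (335/108)x³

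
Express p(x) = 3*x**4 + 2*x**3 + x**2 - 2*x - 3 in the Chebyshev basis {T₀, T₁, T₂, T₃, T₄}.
(-11/8)T₀ + (-1/2)T₁ + (2)T₂ + (1/2)T₃ + (3/8)T₄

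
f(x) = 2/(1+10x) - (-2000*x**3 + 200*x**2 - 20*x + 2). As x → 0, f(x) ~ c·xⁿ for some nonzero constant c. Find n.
4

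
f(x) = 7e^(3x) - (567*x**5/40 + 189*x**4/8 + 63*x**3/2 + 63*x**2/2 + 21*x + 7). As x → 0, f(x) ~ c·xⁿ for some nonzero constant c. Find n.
6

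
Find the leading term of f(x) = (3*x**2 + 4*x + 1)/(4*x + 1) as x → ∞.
3*x/4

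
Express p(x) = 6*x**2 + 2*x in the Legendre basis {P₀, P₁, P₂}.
(2)P₀ + (2)P₁ + (4)P₂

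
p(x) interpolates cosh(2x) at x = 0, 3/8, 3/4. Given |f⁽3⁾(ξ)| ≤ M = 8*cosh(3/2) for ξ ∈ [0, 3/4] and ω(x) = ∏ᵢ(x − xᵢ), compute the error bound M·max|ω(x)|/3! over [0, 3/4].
sqrt(3)*cosh(3/2)/64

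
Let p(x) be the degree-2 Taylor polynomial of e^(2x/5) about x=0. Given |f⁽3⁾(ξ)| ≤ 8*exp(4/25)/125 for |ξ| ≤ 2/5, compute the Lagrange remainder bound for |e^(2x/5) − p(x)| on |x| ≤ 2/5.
32*exp(4/25)/46875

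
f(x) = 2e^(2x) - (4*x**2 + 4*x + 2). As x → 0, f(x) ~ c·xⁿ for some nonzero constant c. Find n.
3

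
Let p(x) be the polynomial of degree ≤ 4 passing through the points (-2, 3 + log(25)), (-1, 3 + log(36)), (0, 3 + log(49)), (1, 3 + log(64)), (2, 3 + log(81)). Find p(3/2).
3 + log(384*3**(17/32)*5**(59/64)*7**(29/32)/245)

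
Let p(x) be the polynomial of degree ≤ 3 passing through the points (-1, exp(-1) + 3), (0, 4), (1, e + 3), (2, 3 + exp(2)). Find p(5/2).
(-5 + e*(-35*e + 69 + 35*exp(2)))*exp(-1)/16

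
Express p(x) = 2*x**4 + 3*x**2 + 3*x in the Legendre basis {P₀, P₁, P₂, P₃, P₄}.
(7/5)P₀ + (3)P₁ + (22/7)P₂ + (16/35)P₄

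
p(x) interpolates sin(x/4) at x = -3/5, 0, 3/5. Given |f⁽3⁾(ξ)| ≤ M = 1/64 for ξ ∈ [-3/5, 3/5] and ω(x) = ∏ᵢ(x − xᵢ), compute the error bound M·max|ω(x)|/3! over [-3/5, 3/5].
sqrt(3)/8000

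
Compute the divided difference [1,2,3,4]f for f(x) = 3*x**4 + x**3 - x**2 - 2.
31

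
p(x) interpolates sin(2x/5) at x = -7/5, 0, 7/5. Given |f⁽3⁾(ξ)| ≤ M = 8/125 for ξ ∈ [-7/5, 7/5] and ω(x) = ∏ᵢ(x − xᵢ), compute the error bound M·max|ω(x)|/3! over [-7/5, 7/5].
2744*sqrt(3)/421875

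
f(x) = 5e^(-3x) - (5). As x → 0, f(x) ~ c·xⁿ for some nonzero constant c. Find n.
1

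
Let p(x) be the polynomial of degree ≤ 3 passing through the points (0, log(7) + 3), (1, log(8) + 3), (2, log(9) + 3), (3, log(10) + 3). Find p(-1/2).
log(441*2**(1/8)*3**(5/8)*5**(11/16)*7**(3/16)/640) + 3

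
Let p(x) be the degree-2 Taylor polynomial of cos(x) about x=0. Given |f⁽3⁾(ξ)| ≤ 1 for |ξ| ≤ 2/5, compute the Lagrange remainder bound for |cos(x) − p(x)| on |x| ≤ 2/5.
4/375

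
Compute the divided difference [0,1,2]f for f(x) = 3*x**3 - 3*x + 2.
9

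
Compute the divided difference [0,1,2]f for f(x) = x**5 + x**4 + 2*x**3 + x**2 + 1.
29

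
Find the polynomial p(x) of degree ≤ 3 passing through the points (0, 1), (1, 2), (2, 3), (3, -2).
-x**3 + 3*x**2 - x + 1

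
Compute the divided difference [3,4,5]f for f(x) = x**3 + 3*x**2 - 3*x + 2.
15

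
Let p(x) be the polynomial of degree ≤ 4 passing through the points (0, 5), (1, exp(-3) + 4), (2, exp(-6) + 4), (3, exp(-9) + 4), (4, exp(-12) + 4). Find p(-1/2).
(-420*exp(9) - 180*exp(3) + 35 + 378*exp(6) + 827*exp(12))*exp(-12)/128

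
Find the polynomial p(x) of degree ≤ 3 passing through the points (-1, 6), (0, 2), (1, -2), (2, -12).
-x**3 - 3*x + 2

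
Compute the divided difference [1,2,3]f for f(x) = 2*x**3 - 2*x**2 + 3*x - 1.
10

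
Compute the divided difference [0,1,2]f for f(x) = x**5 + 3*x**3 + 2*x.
24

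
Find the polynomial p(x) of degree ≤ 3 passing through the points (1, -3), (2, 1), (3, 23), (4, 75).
2*x**3 - 3*x**2 - x - 1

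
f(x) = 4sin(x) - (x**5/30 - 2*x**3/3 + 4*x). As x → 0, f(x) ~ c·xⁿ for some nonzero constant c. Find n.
7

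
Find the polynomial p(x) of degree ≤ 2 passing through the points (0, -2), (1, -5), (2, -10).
-x**2 - 2*x - 2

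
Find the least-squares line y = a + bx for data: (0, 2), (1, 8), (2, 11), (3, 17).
a = 23/10, b = 24/5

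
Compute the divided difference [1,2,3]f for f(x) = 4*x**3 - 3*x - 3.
24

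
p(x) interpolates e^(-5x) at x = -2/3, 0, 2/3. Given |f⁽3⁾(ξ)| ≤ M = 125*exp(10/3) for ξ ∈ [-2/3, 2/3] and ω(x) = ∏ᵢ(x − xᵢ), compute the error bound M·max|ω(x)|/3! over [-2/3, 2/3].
1000*sqrt(3)*exp(10/3)/729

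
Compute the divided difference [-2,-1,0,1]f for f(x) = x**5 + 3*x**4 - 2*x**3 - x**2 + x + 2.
-3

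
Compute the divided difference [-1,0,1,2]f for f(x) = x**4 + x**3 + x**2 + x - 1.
3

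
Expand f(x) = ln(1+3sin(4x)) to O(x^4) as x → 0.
12*x - 72*x**2 + 544*x**3 + O(x**4)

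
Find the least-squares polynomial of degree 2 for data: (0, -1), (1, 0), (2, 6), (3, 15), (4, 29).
-37/35 + (-11/14)x + (29/14)x²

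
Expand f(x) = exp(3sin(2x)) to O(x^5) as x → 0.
1 + 6*x + 18*x**2 + 32*x**3 + 30*x**4 + O(x**5)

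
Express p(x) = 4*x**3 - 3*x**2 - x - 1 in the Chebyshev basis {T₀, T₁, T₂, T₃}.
(-5/2)T₀ + (2)T₁ + (-3/2)T₂ + T₃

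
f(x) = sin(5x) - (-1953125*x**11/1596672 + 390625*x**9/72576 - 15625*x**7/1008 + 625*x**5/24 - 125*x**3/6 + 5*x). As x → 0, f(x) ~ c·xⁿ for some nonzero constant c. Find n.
13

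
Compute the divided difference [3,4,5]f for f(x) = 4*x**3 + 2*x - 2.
48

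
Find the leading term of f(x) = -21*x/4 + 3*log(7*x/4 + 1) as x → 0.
-147*x**2/32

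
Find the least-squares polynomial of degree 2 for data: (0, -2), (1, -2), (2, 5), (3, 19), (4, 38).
-76/35 + (-193/70)x + (45/14)x²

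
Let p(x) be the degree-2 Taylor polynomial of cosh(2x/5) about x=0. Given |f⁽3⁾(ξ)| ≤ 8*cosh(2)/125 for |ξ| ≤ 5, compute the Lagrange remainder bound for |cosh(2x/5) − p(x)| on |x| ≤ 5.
4*cosh(2)/3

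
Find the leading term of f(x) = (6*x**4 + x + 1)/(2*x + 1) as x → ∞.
3*x**3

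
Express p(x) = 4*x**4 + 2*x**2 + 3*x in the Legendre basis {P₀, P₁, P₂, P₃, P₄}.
(22/15)P₀ + (3)P₁ + (76/21)P₂ + (32/35)P₄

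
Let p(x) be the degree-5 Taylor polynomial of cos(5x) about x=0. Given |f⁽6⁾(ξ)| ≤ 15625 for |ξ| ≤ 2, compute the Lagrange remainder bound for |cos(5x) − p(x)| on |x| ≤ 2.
12500/9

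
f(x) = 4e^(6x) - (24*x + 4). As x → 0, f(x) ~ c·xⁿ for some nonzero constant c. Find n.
2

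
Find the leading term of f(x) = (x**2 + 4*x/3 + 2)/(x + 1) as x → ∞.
x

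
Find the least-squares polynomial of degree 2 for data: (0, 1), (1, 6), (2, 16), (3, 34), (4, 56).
1 + (9/5)x + (3)x²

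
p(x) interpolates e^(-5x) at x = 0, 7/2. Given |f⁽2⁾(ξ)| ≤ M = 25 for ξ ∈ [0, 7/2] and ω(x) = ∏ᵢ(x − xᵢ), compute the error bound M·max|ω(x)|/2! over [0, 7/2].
1225/32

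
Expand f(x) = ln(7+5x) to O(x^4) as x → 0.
log(7) + 5*x/7 - 25*x**2/98 + 125*x**3/1029 + O(x**4)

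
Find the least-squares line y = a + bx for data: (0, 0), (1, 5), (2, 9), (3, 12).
a = 1/2, b = 4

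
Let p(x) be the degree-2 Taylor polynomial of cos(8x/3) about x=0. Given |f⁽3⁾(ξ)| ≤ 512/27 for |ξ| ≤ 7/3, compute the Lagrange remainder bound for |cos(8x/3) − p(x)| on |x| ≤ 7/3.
87808/2187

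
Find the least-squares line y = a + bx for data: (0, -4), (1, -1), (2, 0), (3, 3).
a = -19/5, b = 11/5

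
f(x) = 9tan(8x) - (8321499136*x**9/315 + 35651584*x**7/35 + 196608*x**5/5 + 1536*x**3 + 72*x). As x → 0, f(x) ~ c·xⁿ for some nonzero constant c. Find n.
11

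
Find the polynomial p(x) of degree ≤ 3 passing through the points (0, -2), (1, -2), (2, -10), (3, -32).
-x**3 - x**2 + 2*x - 2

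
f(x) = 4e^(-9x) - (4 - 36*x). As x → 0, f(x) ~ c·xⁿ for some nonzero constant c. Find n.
2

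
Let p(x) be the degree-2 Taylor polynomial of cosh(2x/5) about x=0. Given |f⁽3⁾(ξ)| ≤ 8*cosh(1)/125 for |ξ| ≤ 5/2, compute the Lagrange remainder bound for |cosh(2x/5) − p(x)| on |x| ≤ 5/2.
cosh(1)/6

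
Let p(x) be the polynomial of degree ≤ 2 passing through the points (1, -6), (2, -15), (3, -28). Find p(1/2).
-3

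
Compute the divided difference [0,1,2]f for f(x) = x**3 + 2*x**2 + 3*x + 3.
5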